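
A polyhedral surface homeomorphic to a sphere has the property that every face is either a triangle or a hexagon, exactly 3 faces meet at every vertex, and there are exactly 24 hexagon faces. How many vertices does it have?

Let x be the number of triangles; then F = 24 + x.
Edge–face incidences: 2E = 6·24 + 3·x = 144 + 3x.
Every vertex has degree 3, so 3V = 2E.
Euler: V − E + F = 2 ⇒ (2E)/3 − E + (24 + x) = 2.
Multiply by 6: 2·(2E) − 3·(2E) + 6·(24 + x) = 12, i.e. 144 + 6x − (144 + 3x) = 12.
Collecting terms: 3x = 12, so x = 4.
Then 2E = 144 + 3·4 = 156, so E = 78, V = 2E/3 = 52, F = 24 + 4 = 28.

52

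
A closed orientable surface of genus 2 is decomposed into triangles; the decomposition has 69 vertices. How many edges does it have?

213

χ = 2 − 2·2 = -2, and every face is a triangle so 3F = 2E.
V − E + F = -2 with E = 3F/2 gives 69 − (3/2 − 1)·F = -2, so F = 142 and E = 213.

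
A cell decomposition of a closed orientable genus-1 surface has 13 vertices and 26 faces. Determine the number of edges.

For a closed orientable surface of genus 1, χ = 2 − 2·1 = 0.
E = V + F − (0) = 13 + 26 − (0) = 39.

39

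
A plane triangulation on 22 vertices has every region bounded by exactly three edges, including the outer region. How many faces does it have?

40

In a plane triangulation 3F = 2E and V − E + F = 2, so F = 2V − 4 = 2·22 − 4 = 40.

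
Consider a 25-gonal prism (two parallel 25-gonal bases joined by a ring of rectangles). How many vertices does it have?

A prism on an n-gon has two n-gon bases and n rectangular sides: V = 2·25 = 50, E = 3·25 = 75, F = 25 + 2 = 27.

50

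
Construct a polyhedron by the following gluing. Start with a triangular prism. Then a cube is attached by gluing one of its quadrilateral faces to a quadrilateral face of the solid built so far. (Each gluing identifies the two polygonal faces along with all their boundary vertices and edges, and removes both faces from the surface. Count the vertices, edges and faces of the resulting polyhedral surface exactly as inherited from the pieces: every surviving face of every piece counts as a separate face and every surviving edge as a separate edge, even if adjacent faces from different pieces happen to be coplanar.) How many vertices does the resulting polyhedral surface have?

10

A triangular prism: V=6, E=9, F=5.
Attach a cube (V=8, E=12, F=6) along a 4-gon: merge 4 vertices and 4 edges, delete both glued faces → V=10, E=17, F=9.
Check: V − E + F = 10 − 17 + 9 = 2.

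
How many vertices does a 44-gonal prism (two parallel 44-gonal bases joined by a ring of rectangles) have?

A prism on an n-gon has two n-gon bases and n rectangular sides: V = 2·44 = 88, E = 3·44 = 132, F = 44 + 2 = 46.

88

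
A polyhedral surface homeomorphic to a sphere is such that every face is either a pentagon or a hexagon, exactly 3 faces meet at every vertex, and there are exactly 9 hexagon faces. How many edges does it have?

Let x be the number of pentagons; then F = 9 + x.
Edge–face incidences: 2E = 6·9 + 5·x = 54 + 5x.
Every vertex has degree 3, so 3V = 2E.
Euler: V − E + F = 2 ⇒ (2E)/3 − E + (9 + x) = 2.
Multiply by 6: 2·(2E) − 3·(2E) + 6·(9 + x) = 12, i.e. 54 + 6x − (54 + 5x) = 12.
Collecting terms: x = 12.
Then 2E = 54 + 5·12 = 114, so E = 57, V = 2E/3 = 38, F = 9 + 12 = 21.

57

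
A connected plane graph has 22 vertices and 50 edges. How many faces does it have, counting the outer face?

Euler's formula for a connected plane graph: V − E + F = 2, so F = 2 − 22 + 50 = 30.

30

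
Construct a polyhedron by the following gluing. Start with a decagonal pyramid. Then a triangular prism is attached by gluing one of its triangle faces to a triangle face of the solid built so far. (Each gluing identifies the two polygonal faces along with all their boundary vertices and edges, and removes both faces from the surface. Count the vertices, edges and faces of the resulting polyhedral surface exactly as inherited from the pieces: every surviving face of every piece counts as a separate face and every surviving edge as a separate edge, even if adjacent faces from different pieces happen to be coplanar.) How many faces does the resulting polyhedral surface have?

14

A decagonal pyramid: V=11, E=20, F=11.
Attach a triangular prism (V=6, E=9, F=5) along a 3-gon: merge 3 vertices and 3 edges, delete both glued faces → V=14, E=26, F=14.
Check: V − E + F = 14 − 26 + 14 = 2.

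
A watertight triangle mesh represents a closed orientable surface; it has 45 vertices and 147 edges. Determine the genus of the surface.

Every face is a triangle and each edge borders two faces, so 3F = 2·147, giving F = 98.
χ = V − E + F = 45 − 147 + 98 = -4.
For a closed orientable surface χ = 2 − 2g, so g = (2 − (-4))/2 = 3.

3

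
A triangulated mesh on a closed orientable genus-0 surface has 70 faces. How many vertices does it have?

χ = 2 − 2·0 = 2, and every face is a triangle so 3F = 2E.
E = 3·70/2 = 105. Then V = 2 + E − F = 2 + 105 − 70 = 37.

37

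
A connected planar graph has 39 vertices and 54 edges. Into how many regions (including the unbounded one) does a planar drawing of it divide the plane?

Euler's formula for a connected plane graph: V − E + F = 2, so F = 2 − 39 + 54 = 17.

17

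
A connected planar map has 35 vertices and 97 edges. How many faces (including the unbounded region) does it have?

Euler's formula for a connected plane graph: V − E + F = 2, so F = 2 − 35 + 97 = 64.

64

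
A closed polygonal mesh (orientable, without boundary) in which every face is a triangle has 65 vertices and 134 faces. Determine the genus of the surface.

2

Every face is a triangle, so 2E = 3·134 = 402, giving E = 201.
χ = V − E + F = 65 − 201 + 134 = -2.
For a closed orientable surface χ = 2 − 2g, so g = (2 − (-2))/2 = 2.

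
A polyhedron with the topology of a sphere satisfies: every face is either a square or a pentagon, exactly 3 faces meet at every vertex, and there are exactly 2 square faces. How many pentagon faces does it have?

Let x be the number of pentagons; then F = 2 + x.
Edge–face incidences: 2E = 4·2 + 5·x = 8 + 5x.
Every vertex has degree 3, so 3V = 2E.
Euler: V − E + F = 2 ⇒ (2E)/3 − E + (2 + x) = 2.
Multiply by 6: 2·(2E) − 3·(2E) + 6·(2 + x) = 12, i.e. 12 + 6x − (8 + 5x) = 12.
Collecting terms: x + 4 = 12, so x = 8.
Then 2E = 8 + 5·8 = 48, so E = 24, V = 2E/3 = 16, F = 2 + 8 = 10.

8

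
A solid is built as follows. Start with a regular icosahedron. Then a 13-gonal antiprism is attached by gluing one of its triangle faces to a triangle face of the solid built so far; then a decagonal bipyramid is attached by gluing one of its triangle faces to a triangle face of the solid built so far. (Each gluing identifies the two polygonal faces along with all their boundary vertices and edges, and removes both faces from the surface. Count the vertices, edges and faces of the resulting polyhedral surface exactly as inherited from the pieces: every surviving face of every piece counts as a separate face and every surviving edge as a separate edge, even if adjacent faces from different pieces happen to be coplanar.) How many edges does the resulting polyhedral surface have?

106

A regular icosahedron: V=12, E=30, F=20.
Attach a 13-gonal antiprism (V=26, E=52, F=28) along a 3-gon: merge 3 vertices and 3 edges, delete both glued faces → V=35, E=79, F=46.
Attach a decagonal bipyramid (V=12, E=30, F=20) along a 3-gon: merge 3 vertices and 3 edges, delete both glued faces → V=44, E=106, F=64.
Check: V − E + F = 44 − 106 + 64 = 2.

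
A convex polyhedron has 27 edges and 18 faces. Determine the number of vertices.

11

Here V − E + F = 2.
V = 2 + E − F = 2 + 27 − 18 = 11.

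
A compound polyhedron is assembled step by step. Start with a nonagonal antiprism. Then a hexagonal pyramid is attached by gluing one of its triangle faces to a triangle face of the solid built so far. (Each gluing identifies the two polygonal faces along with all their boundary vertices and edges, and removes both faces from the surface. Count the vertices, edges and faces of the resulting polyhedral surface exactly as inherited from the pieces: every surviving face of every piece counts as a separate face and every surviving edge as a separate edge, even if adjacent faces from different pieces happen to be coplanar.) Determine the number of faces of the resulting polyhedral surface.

A nonagonal antiprism: V=18, E=36, F=20.
Attach a hexagonal pyramid (V=7, E=12, F=7) along a 3-gon: merge 3 vertices and 3 edges, delete both glued faces → V=22, E=45, F=25.
Check: V − E + F = 22 − 45 + 25 = 2.

25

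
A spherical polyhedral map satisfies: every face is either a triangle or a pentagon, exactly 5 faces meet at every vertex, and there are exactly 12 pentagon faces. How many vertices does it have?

60

Let x be the number of triangles; then F = 12 + x.
Edge–face incidences: 2E = 5·12 + 3·x = 60 + 3x.
Every vertex has degree 5, so 5V = 2E.
Euler: V − E + F = 2 ⇒ (2E)/5 − E + (12 + x) = 2.
Multiply by 10: 2·(2E) − 5·(2E) + 10·(12 + x) = 20, i.e. 120 + 10x − 3·(60 + 3x) = 20.
Collecting terms: x − 60 = 20, so x = 80.
Then 2E = 60 + 3·80 = 300, so E = 150, V = 2E/5 = 60, F = 12 + 80 = 92.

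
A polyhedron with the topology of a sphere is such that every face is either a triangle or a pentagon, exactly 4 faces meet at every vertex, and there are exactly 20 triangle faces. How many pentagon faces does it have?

12

Let x be the number of pentagons; then F = 20 + x.
Edge–face incidences: 2E = 3·20 + 5·x = 60 + 5x.
Every vertex has degree 4, so 4V = 2E.
Euler: V − E + F = 2 ⇒ (2E)/4 − E + (20 + x) = 2.
Multiply by 8: 2·(2E) − 4·(2E) + 8·(20 + x) = 16, i.e. 160 + 8x − 2·(60 + 5x) = 16.
Collecting terms: −2x + 40 = 16, so −2x = −24, so x = 12.
Then 2E = 60 + 5·12 = 120, so E = 60, V = 2E/4 = 30, F = 20 + 12 = 32.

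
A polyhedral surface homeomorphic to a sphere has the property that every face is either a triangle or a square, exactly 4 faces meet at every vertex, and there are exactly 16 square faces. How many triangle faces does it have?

8

Let x be the number of triangles; then F = 16 + x.
Edge–face incidences: 2E = 4·16 + 3·x = 64 + 3x.
Every vertex has degree 4, so 4V = 2E.
Euler: V − E + F = 2 ⇒ (2E)/4 − E + (16 + x) = 2.
Multiply by 8: 2·(2E) − 4·(2E) + 8·(16 + x) = 16, i.e. 128 + 8x − 2·(64 + 3x) = 16.
Collecting terms: 2x = 16, so x = 8.
Then 2E = 64 + 3·8 = 88, so E = 44, V = 2E/4 = 22, F = 16 + 8 = 24.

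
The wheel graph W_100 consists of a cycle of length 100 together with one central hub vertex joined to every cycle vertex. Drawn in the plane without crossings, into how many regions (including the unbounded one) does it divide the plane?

101

W_100 has V = 100 + 1 = 101 vertices and E = 2·100 = 200 edges.
By Euler's formula F = 2 − V + E = 2 − 101 + 200 = 101.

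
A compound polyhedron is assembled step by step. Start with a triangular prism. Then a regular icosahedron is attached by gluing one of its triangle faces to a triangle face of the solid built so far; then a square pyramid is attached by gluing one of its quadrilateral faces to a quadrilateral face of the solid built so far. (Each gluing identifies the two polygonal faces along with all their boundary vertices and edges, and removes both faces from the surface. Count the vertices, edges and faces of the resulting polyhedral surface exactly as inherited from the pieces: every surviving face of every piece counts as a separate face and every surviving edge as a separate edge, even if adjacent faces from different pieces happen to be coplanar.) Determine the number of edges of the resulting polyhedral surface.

40

A triangular prism: V=6, E=9, F=5.
Attach a regular icosahedron (V=12, E=30, F=20) along a 3-gon: merge 3 vertices and 3 edges, delete both glued faces → V=15, E=36, F=23.
Attach a square pyramid (V=5, E=8, F=5) along a 4-gon: merge 4 vertices and 4 edges, delete both glued faces → V=16, E=40, F=26.
Check: V − E + F = 16 − 40 + 26 = 2.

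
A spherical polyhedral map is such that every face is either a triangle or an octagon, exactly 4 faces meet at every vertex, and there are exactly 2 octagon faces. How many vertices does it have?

Let x be the number of triangles; then F = 2 + x.
Edge–face incidences: 2E = 8·2 + 3·x = 16 + 3x.
Every vertex has degree 4, so 4V = 2E.
Euler: V − E + F = 2 ⇒ (2E)/4 − E + (2 + x) = 2.
Multiply by 8: 2·(2E) − 4·(2E) + 8·(2 + x) = 16, i.e. 16 + 8x − 2·(16 + 3x) = 16.
Collecting terms: 2x − 16 = 16, so 2x = 32, so x = 16.
Then 2E = 16 + 3·16 = 64, so E = 32, V = 2E/4 = 16, F = 2 + 16 = 18.

16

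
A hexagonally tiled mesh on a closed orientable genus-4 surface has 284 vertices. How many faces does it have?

χ = 2 − 2·4 = -6, and every face is a hexagon so 6F = 2E.
V − E + F = -6 with E = 6F/2 gives 284 − (6/2 − 1)·F = -6, so F = 145 and E = 435.

145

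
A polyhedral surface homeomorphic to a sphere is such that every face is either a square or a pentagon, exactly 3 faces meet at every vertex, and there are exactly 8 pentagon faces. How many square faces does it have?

Let x be the number of squares; then F = 8 + x.
Edge–face incidences: 2E = 5·8 + 4·x = 40 + 4x.
Every vertex has degree 3, so 3V = 2E.
Euler: V − E + F = 2 ⇒ (2E)/3 − E + (8 + x) = 2.
Multiply by 6: 2·(2E) − 3·(2E) + 6·(8 + x) = 12, i.e. 48 + 6x − (40 + 4x) = 12.
Collecting terms: 2x + 8 = 12, so 2x = 4, so x = 2.
Then 2E = 40 + 4·2 = 48, so E = 24, V = 2E/3 = 16, F = 8 + 2 = 10.

2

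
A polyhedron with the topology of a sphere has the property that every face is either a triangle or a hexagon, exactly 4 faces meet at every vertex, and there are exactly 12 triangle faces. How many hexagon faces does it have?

Let x be the number of hexagons; then F = 12 + x.
Edge–face incidences: 2E = 3·12 + 6·x = 36 + 6x.
Every vertex has degree 4, so 4V = 2E.
Euler: V − E + F = 2 ⇒ (2E)/4 − E + (12 + x) = 2.
Multiply by 8: 2·(2E) − 4·(2E) + 8·(12 + x) = 16, i.e. 96 + 8x − 2·(36 + 6x) = 16.
Collecting terms: −4x + 24 = 16, so −4x = −8, so x = 2.
Then 2E = 36 + 6·2 = 48, so E = 24, V = 2E/4 = 12, F = 12 + 2 = 14.

2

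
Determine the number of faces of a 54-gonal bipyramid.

A bipyramid over an n-gon has 2n triangular faces and n + 2 vertices: V = 54 + 2 = 56, E = 3·54 = 162, F = 2·54 = 108.

108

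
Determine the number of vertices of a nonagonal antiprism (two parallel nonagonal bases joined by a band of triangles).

18

An antiprism on an n-gon has two n-gon caps and 2n triangles: V = 2·9 = 18, E = 4·9 = 36, F = 2·9 + 2 = 20.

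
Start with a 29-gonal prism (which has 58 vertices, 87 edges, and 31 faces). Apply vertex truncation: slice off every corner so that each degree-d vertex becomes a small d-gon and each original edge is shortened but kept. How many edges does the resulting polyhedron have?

Truncation replaces each original edge-end by a new vertex, so V′ = 2E = 174.
Each original edge survives, and each old vertex of degree d contributes d new edges; summing degrees gives Σd = 2E, so E′ = E + 2E = 3E = 261.
Each original face survives and each original vertex becomes one new face: F′ = F + V = 89.

261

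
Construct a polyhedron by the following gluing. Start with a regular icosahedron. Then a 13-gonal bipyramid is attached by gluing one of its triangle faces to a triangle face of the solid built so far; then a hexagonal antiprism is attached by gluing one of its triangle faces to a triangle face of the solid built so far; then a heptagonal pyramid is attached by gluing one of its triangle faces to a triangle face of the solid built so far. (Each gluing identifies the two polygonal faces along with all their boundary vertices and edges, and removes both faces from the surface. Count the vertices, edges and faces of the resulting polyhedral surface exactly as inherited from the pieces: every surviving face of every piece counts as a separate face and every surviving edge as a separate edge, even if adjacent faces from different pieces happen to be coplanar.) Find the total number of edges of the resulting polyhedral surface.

A regular icosahedron: V=12, E=30, F=20.
Attach a 13-gonal bipyramid (V=15, E=39, F=26) along a 3-gon: merge 3 vertices and 3 edges, delete both glued faces → V=24, E=66, F=44.
Attach a hexagonal antiprism (V=12, E=24, F=14) along a 3-gon: merge 3 vertices and 3 edges, delete both glued faces → V=33, E=87, F=56.
Attach a heptagonal pyramid (V=8, E=14, F=8) along a 3-gon: merge 3 vertices and 3 edges, delete both glued faces → V=38, E=98, F=62.
Check: V − E + F = 38 − 98 + 62 = 2.

98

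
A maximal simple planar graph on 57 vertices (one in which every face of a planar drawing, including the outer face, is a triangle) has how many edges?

In a plane triangulation 3F = 2E and V − E + F = 2, so E = 3V − 6 = 3·57 − 6 = 165.

165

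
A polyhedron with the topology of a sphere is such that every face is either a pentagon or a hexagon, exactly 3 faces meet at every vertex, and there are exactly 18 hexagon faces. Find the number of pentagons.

12

Let x be the number of pentagons; then F = 18 + x.
Edge–face incidences: 2E = 6·18 + 5·x = 108 + 5x.
Every vertex has degree 3, so 3V = 2E.
Euler: V − E + F = 2 ⇒ (2E)/3 − E + (18 + x) = 2.
Multiply by 6: 2·(2E) − 3·(2E) + 6·(18 + x) = 12, i.e. 108 + 6x − (108 + 5x) = 12.
Collecting terms: x = 12.
Then 2E = 108 + 5·12 = 168, so E = 84, V = 2E/3 = 56, F = 18 + 12 = 30.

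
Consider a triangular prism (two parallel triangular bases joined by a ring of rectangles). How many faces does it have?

5

A prism on an n-gon has two n-gon bases and n rectangular sides: V = 2·3 = 6, E = 3·3 = 9, F = 3 + 2 = 5.
Check: V − E + F = 6 − 9 + 5 = 2.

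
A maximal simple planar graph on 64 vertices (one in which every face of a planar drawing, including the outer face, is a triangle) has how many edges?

In a plane triangulation 3F = 2E and V − E + F = 2, so E = 3V − 6 = 3·64 − 6 = 186.

186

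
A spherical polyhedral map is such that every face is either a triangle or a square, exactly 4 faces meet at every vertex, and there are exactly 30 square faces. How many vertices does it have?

Let x be the number of triangles; then F = 30 + x.
Edge–face incidences: 2E = 4·30 + 3·x = 120 + 3x.
Every vertex has degree 4, so 4V = 2E.
Euler: V − E + F = 2 ⇒ (2E)/4 − E + (30 + x) = 2.
Multiply by 8: 2·(2E) − 4·(2E) + 8·(30 + x) = 16, i.e. 240 + 8x − 2·(120 + 3x) = 16.
Collecting terms: 2x = 16, so x = 8.
Then 2E = 120 + 3·8 = 144, so E = 72, V = 2E/4 = 36, F = 30 + 8 = 38.

36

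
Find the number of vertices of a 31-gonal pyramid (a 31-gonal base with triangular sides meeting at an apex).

32

A pyramid on an n-gon base has one n-gon and n triangles: V = 31 + 1 = 32, E = 2·31 = 62, F = 31 + 1 = 32.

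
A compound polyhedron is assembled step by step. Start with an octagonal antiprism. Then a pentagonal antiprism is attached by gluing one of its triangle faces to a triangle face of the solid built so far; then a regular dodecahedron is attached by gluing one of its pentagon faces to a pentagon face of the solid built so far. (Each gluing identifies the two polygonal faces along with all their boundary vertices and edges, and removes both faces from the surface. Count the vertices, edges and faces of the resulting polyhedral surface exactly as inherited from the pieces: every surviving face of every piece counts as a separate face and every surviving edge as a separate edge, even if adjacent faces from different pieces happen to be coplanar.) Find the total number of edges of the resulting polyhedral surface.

An octagonal antiprism: V=16, E=32, F=18.
Attach a pentagonal antiprism (V=10, E=20, F=12) along a 3-gon: merge 3 vertices and 3 edges, delete both glued faces → V=23, E=49, F=28.
Attach a regular dodecahedron (V=20, E=30, F=12) along a 5-gon: merge 5 vertices and 5 edges, delete both glued faces → V=38, E=74, F=38.
Check: V − E + F = 38 − 74 + 38 = 2.

74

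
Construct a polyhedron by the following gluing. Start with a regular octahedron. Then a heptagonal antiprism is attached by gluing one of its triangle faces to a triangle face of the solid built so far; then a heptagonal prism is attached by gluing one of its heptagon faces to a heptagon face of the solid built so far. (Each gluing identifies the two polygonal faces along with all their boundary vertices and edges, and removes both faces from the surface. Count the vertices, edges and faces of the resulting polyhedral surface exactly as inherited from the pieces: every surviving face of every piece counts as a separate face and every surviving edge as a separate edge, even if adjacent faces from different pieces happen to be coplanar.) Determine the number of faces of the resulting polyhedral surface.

A regular octahedron: V=6, E=12, F=8.
Attach a heptagonal antiprism (V=14, E=28, F=16) along a 3-gon: merge 3 vertices and 3 edges, delete both glued faces → V=17, E=37, F=22.
Attach a heptagonal prism (V=14, E=21, F=9) along a 7-gon: merge 7 vertices and 7 edges, delete both glued faces → V=24, E=51, F=29.
Check: V − E + F = 24 − 51 + 29 = 2.

29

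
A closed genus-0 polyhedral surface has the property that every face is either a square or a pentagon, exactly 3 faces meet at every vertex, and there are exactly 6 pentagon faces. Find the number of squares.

Let x be the number of squares; then F = 6 + x.
Edge–face incidences: 2E = 5·6 + 4·x = 30 + 4x.
Every vertex has degree 3, so 3V = 2E.
Euler: V − E + F = 2 ⇒ (2E)/3 − E + (6 + x) = 2.
Multiply by 6: 2·(2E) − 3·(2E) + 6·(6 + x) = 12, i.e. 36 + 6x − (30 + 4x) = 12.
Collecting terms: 2x + 6 = 12, so 2x = 6, so x = 3.
Then 2E = 30 + 4·3 = 42, so E = 21, V = 2E/3 = 14, F = 6 + 3 = 9.

3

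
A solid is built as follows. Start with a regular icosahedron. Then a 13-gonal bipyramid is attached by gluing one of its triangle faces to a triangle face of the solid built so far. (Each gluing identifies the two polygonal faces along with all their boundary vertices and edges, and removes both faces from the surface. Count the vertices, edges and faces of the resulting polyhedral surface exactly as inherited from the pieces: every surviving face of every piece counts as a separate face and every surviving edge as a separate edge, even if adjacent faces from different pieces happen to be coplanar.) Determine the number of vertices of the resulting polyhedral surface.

24

A regular icosahedron: V=12, E=30, F=20.
Attach a 13-gonal bipyramid (V=15, E=39, F=26) along a 3-gon: merge 3 vertices and 3 edges, delete both glued faces → V=24, E=66, F=44.
Check: V − E + F = 24 − 66 + 44 = 2.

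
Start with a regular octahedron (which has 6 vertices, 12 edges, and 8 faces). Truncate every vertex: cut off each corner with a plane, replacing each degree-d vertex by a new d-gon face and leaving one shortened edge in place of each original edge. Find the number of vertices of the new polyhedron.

Truncation replaces each original edge-end by a new vertex, so V′ = 2E = 24.
Each original edge survives, and each old vertex of degree d contributes d new edges; summing degrees gives Σd = 2E, so E′ = E + 2E = 3E = 36.
Each original face survives and each original vertex becomes one new face: F′ = F + V = 14.

24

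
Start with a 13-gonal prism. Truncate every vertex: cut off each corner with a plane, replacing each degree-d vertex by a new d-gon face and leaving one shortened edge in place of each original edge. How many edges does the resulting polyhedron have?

The base solid has V = 26, E = 39, F = 15.
Truncation replaces each original edge-end by a new vertex, so V′ = 2E = 78.
Each original edge survives, and each old vertex of degree d contributes d new edges; summing degrees gives Σd = 2E, so E′ = E + 2E = 3E = 117.
Each original face survives and each original vertex becomes one new face: F′ = F + V = 41.

117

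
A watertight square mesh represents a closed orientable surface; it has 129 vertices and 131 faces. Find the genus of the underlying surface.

2

Every face is a square, so 2E = 4·131 = 524, giving E = 262.
χ = V − E + F = 129 − 262 + 131 = -2.
For a closed orientable surface χ = 2 − 2g, so g = (2 − (-2))/2 = 2.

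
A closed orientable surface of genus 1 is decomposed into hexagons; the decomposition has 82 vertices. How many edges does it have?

χ = 2 − 2·1 = 0, and every face is a hexagon so 6F = 2E.
V − E + F = 0 with E = 6F/2 gives 82 − (6/2 − 1)·F = 0, so F = 41 and E = 123.

123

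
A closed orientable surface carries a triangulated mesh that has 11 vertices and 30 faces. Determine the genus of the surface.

3

Every face is a triangle, so 2E = 3·30 = 90, giving E = 45.
χ = V − E + F = 11 − 45 + 30 = -4.
For a closed orientable surface χ = 2 − 2g, so g = (2 − (-4))/2 = 3.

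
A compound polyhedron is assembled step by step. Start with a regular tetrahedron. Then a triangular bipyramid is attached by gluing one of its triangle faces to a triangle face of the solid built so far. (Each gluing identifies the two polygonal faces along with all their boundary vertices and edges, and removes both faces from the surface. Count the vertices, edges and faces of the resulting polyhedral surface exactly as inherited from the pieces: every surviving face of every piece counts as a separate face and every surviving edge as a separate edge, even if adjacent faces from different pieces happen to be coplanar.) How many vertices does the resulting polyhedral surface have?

6

A regular tetrahedron: V=4, E=6, F=4.
Attach a triangular bipyramid (V=5, E=9, F=6) along a 3-gon: merge 3 vertices and 3 edges, delete both glued faces → V=6, E=12, F=8.
Check: V − E + F = 6 − 12 + 8 = 2.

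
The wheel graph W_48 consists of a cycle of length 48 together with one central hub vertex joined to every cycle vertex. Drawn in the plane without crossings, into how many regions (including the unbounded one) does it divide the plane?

49

W_48 has V = 48 + 1 = 49 vertices and E = 2·48 = 96 edges.
By Euler's formula F = 2 − V + E = 2 − 49 + 96 = 49.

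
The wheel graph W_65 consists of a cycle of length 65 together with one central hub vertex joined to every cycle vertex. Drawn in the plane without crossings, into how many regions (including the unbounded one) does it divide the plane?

66

W_65 has V = 65 + 1 = 66 vertices and E = 2·65 = 130 edges.
By Euler's formula F = 2 − V + E = 2 − 66 + 130 = 66.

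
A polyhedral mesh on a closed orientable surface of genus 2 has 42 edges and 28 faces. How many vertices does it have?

For a closed orientable surface of genus 2, χ = 2 − 2·2 = -2.
V = -2 + E − F = -2 + 42 − 28 = 12.

12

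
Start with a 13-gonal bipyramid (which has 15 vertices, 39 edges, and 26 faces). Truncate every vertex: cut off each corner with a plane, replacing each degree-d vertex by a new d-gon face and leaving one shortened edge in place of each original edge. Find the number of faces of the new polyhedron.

41

Truncation replaces each original edge-end by a new vertex, so V′ = 2E = 78.
Each original edge survives, and each old vertex of degree d contributes d new edges; summing degrees gives Σd = 2E, so E′ = E + 2E = 3E = 117.
Each original face survives and each original vertex becomes one new face: F′ = F + V = 41.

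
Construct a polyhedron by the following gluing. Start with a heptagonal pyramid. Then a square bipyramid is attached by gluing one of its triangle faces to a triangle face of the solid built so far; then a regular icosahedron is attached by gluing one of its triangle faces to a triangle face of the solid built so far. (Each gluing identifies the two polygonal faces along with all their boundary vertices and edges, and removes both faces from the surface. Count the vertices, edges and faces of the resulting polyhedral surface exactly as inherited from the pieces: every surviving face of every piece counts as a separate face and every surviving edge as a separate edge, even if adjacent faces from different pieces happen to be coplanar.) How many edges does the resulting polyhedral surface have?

A heptagonal pyramid: V=8, E=14, F=8.
Attach a square bipyramid (V=6, E=12, F=8) along a 3-gon: merge 3 vertices and 3 edges, delete both glued faces → V=11, E=23, F=14.
Attach a regular icosahedron (V=12, E=30, F=20) along a 3-gon: merge 3 vertices and 3 edges, delete both glued faces → V=20, E=50, F=32.
Check: V − E + F = 20 − 50 + 32 = 2.

50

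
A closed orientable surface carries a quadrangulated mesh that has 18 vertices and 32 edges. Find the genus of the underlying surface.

0

Every face is a square and each edge borders two faces, so 4F = 2·32, giving F = 16.
χ = V − E + F = 18 − 32 + 16 = 2.
For a closed orientable surface χ = 2 − 2g, so g = (2 − (2))/2 = 0.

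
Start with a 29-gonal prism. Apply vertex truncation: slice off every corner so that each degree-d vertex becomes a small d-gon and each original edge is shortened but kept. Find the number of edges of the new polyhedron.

The base solid has V = 58, E = 87, F = 31.
Truncation replaces each original edge-end by a new vertex, so V′ = 2E = 174.
Each original edge survives, and each old vertex of degree d contributes d new edges; summing degrees gives Σd = 2E, so E′ = E + 2E = 3E = 261.
Each original face survives and each original vertex becomes one new face: F′ = F + V = 89.

261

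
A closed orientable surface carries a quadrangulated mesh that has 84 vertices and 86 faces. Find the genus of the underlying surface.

2

Every face is a square, so 2E = 4·86 = 344, giving E = 172.
χ = V − E + F = 84 − 172 + 86 = -2.
For a closed orientable surface χ = 2 − 2g, so g = (2 − (-2))/2 = 2.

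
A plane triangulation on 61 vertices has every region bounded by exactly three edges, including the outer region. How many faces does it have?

118

In a plane triangulation 3F = 2E and V − E + F = 2, so F = 2V − 4 = 2·61 − 4 = 118.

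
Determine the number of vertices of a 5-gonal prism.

10

A prism on an n-gon has two n-gon bases and n rectangular sides: V = 2·5 = 10, E = 3·5 = 15, F = 5 + 2 = 7.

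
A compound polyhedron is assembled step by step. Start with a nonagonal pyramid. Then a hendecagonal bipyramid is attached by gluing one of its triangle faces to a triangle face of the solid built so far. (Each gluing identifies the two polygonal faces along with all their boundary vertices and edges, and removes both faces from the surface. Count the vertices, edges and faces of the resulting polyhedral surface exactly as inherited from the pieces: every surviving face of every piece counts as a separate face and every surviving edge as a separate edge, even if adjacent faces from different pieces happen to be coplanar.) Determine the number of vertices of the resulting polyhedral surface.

20

A nonagonal pyramid: V=10, E=18, F=10.
Attach a hendecagonal bipyramid (V=13, E=33, F=22) along a 3-gon: merge 3 vertices and 3 edges, delete both glued faces → V=20, E=48, F=30.
Check: V − E + F = 20 − 48 + 30 = 2.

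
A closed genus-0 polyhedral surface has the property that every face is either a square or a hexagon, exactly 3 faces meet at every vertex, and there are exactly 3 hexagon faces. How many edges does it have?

Let x be the number of squares; then F = 3 + x.
Edge–face incidences: 2E = 6·3 + 4·x = 18 + 4x.
Every vertex has degree 3, so 3V = 2E.
Euler: V − E + F = 2 ⇒ (2E)/3 − E + (3 + x) = 2.
Multiply by 6: 2·(2E) − 3·(2E) + 6·(3 + x) = 12, i.e. 18 + 6x − (18 + 4x) = 12.
Collecting terms: 2x = 12, so x = 6.
Then 2E = 18 + 4·6 = 42, so E = 21, V = 2E/3 = 14, F = 3 + 6 = 9.

21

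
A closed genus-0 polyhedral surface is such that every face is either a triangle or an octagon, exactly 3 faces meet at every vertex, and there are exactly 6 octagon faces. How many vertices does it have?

Let x be the number of triangles; then F = 6 + x.
Edge–face incidences: 2E = 8·6 + 3·x = 48 + 3x.
Every vertex has degree 3, so 3V = 2E.
Euler: V − E + F = 2 ⇒ (2E)/3 − E + (6 + x) = 2.
Multiply by 6: 2·(2E) − 3·(2E) + 6·(6 + x) = 12, i.e. 36 + 6x − (48 + 3x) = 12.
Collecting terms: 3x − 12 = 12, so 3x = 24, so x = 8.
Then 2E = 48 + 3·8 = 72, so E = 36, V = 2E/3 = 24, F = 6 + 8 = 14.

24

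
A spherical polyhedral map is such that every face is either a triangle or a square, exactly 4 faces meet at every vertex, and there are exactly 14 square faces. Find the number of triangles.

Let x be the number of triangles; then F = 14 + x.
Edge–face incidences: 2E = 4·14 + 3·x = 56 + 3x.
Every vertex has degree 4, so 4V = 2E.
Euler: V − E + F = 2 ⇒ (2E)/4 − E + (14 + x) = 2.
Multiply by 8: 2·(2E) − 4·(2E) + 8·(14 + x) = 16, i.e. 112 + 8x − 2·(56 + 3x) = 16.
Collecting terms: 2x = 16, so x = 8.
Then 2E = 56 + 3·8 = 80, so E = 40, V = 2E/4 = 20, F = 14 + 8 = 22.

8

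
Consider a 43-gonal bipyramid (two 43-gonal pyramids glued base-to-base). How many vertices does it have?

A bipyramid over an n-gon has 2n triangular faces and n + 2 vertices: V = 43 + 2 = 45, E = 3·43 = 129, F = 2·43 = 86.

45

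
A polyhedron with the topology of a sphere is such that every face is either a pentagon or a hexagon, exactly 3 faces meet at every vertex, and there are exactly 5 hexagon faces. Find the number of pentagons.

Let x be the number of pentagons; then F = 5 + x.
Edge–face incidences: 2E = 6·5 + 5·x = 30 + 5x.
Every vertex has degree 3, so 3V = 2E.
Euler: V − E + F = 2 ⇒ (2E)/3 − E + (5 + x) = 2.
Multiply by 6: 2·(2E) − 3·(2E) + 6·(5 + x) = 12, i.e. 30 + 6x − (30 + 5x) = 12.
Collecting terms: x = 12.
Then 2E = 30 + 5·12 = 90, so E = 45, V = 2E/3 = 30, F = 5 + 12 = 17.

12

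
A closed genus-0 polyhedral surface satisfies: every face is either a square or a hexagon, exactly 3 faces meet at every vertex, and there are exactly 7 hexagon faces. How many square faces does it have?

Let x be the number of squares; then F = 7 + x.
Edge–face incidences: 2E = 6·7 + 4·x = 42 + 4x.
Every vertex has degree 3, so 3V = 2E.
Euler: V − E + F = 2 ⇒ (2E)/3 − E + (7 + x) = 2.
Multiply by 6: 2·(2E) − 3·(2E) + 6·(7 + x) = 12, i.e. 42 + 6x − (42 + 4x) = 12.
Collecting terms: 2x = 12, so x = 6.
Then 2E = 42 + 4·6 = 66, so E = 33, V = 2E/3 = 22, F = 7 + 6 = 13.

6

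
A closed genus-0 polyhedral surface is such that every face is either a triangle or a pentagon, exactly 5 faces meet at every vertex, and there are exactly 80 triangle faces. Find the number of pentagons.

12

Let x be the number of pentagons; then F = 80 + x.
Edge–face incidences: 2E = 3·80 + 5·x = 240 + 5x.
Every vertex has degree 5, so 5V = 2E.
Euler: V − E + F = 2 ⇒ (2E)/5 − E + (80 + x) = 2.
Multiply by 10: 2·(2E) − 5·(2E) + 10·(80 + x) = 20, i.e. 800 + 10x − 3·(240 + 5x) = 20.
Collecting terms: −5x + 80 = 20, so −5x = −60, so x = 12.
Then 2E = 240 + 5·12 = 300, so E = 150, V = 2E/5 = 60, F = 80 + 12 = 92.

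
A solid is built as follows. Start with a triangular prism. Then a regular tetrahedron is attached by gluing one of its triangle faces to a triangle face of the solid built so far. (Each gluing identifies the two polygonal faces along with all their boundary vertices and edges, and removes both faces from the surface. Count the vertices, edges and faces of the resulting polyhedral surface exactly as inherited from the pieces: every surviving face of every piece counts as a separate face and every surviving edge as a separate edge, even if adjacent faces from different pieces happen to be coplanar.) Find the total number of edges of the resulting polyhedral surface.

12

A triangular prism: V=6, E=9, F=5.
Attach a regular tetrahedron (V=4, E=6, F=4) along a 3-gon: merge 3 vertices and 3 edges, delete both glued faces → V=7, E=12, F=7.
Check: V − E + F = 7 − 12 + 7 = 2.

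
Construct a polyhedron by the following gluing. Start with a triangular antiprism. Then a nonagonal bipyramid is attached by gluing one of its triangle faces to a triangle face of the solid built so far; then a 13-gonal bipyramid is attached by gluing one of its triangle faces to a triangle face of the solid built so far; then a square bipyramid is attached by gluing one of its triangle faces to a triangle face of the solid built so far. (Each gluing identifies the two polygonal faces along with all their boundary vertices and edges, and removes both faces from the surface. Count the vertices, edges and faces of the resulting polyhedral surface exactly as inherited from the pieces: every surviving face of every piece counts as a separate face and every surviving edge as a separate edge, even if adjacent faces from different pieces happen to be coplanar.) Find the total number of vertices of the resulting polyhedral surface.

A triangular antiprism: V=6, E=12, F=8.
Attach a nonagonal bipyramid (V=11, E=27, F=18) along a 3-gon: merge 3 vertices and 3 edges, delete both glued faces → V=14, E=36, F=24.
Attach a 13-gonal bipyramid (V=15, E=39, F=26) along a 3-gon: merge 3 vertices and 3 edges, delete both glued faces → V=26, E=72, F=48.
Attach a square bipyramid (V=6, E=12, F=8) along a 3-gon: merge 3 vertices and 3 edges, delete both glued faces → V=29, E=81, F=54.
Check: V − E + F = 29 − 81 + 54 = 2.

29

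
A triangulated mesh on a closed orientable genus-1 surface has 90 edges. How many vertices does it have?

30

χ = 2 − 2·1 = 0, and every face is a triangle so 3F = 2E.
F = 2E/3 = 60. Then V = 0 + E − F = 0 + 90 − 60 = 30.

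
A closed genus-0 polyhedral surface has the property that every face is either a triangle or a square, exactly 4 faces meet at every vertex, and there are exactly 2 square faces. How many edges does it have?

16

Let x be the number of triangles; then F = 2 + x.
Edge–face incidences: 2E = 4·2 + 3·x = 8 + 3x.
Every vertex has degree 4, so 4V = 2E.
Euler: V − E + F = 2 ⇒ (2E)/4 − E + (2 + x) = 2.
Multiply by 8: 2·(2E) − 4·(2E) + 8·(2 + x) = 16, i.e. 16 + 8x − 2·(8 + 3x) = 16.
Collecting terms: 2x = 16, so x = 8.
Then 2E = 8 + 3·8 = 32, so E = 16, V = 2E/4 = 8, F = 2 + 8 = 10.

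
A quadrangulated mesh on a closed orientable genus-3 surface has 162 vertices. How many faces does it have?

166

χ = 2 − 2·3 = -4, and every face is a square so 4F = 2E.
V − E + F = -4 with E = 4F/2 gives 162 − (4/2 − 1)·F = -4, so F = 166 and E = 332.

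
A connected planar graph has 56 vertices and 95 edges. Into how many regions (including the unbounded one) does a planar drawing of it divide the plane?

41

Euler's formula for a connected plane graph: V − E + F = 2, so F = 2 − 56 + 95 = 41.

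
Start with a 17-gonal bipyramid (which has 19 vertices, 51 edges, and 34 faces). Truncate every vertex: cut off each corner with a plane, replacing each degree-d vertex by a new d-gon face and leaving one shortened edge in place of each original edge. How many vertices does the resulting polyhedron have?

102

Truncation replaces each original edge-end by a new vertex, so V′ = 2E = 102.
Each original edge survives, and each old vertex of degree d contributes d new edges; summing degrees gives Σd = 2E, so E′ = E + 2E = 3E = 153.
Each original face survives and each original vertex becomes one new face: F′ = F + V = 53.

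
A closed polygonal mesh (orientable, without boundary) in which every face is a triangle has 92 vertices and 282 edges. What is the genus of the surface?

Every face is a triangle and each edge borders two faces, so 3F = 2·282, giving F = 188.
χ = V − E + F = 92 − 282 + 188 = -2.
For a closed orientable surface χ = 2 − 2g, so g = (2 − (-2))/2 = 2.

2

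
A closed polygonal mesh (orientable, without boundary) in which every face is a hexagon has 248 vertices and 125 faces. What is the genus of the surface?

Every face is a hexagon, so 2E = 6·125 = 750, giving E = 375.
χ = V − E + F = 248 − 375 + 125 = -2.
For a closed orientable surface χ = 2 − 2g, so g = (2 − (-2))/2 = 2.

2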